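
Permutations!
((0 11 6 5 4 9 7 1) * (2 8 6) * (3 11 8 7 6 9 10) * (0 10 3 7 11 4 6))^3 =(2 11)(3 4)(5 6)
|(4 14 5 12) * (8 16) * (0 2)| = 4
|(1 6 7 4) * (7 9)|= 5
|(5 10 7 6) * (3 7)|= |(3 7 6 5 10)|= 5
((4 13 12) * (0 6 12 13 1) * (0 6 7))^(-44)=(13)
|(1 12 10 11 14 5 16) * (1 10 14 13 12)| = |(5 16 10 11 13 12 14)| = 7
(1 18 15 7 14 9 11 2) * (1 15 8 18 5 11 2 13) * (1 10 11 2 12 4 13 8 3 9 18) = [0, 5, 15, 9, 13, 2, 6, 14, 1, 12, 11, 8, 4, 10, 18, 7, 16, 17, 3] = (1 5 2 15 7 14 18 3 9 12 4 13 10 11 8)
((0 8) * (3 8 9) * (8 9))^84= (9)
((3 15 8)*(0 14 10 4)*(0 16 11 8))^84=(0 4 8)(3 14 16)(10 11 15)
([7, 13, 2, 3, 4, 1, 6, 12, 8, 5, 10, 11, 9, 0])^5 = [1, 9, 2, 3, 4, 12, 6, 13, 8, 7, 10, 11, 0, 5]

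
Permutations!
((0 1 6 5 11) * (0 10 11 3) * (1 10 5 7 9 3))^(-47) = (0 9 6 5 10 3 7 1 11)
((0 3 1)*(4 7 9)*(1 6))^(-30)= ((0 3 6 1)(4 7 9))^(-30)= (9)(0 6)(1 3)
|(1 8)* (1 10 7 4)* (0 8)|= 6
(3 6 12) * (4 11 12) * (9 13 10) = (3 6 4 11 12)(9 13 10) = [0, 1, 2, 6, 11, 5, 4, 7, 8, 13, 9, 12, 3, 10]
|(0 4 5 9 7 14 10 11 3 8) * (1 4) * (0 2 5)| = 9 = |(0 1 4)(2 5 9 7 14 10 11 3 8)|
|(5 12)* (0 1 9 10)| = |(0 1 9 10)(5 12)| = 4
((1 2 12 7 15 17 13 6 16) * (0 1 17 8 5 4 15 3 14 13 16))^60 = (17)(0 14 12)(1 13 7)(2 6 3)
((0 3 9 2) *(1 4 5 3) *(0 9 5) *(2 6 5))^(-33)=((0 1 4)(2 9 6 5 3))^(-33)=(2 6 3 9 5)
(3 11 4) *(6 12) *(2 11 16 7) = (2 11 4 3 16 7)(6 12) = [0, 1, 11, 16, 3, 5, 12, 2, 8, 9, 10, 4, 6, 13, 14, 15, 7]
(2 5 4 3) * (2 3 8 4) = (2 5)(4 8) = [0, 1, 5, 3, 8, 2, 6, 7, 4]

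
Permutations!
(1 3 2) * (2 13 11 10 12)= (1 3 13 11 10 12 2)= [0, 3, 1, 13, 4, 5, 6, 7, 8, 9, 12, 10, 2, 11]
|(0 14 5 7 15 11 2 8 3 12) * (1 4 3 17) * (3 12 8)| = |(0 14 5 7 15 11 2 3 8 17 1 4 12)| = 13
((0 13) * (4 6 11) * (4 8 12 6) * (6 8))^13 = (0 13)(6 11)(8 12)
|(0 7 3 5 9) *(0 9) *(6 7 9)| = 6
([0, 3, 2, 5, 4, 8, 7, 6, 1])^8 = [0, 1, 2, 3, 4, 5, 6, 7, 8]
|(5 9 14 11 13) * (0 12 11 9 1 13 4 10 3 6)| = 42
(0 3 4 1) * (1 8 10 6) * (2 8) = (0 3 4 2 8 10 6 1) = [3, 0, 8, 4, 2, 5, 1, 7, 10, 9, 6]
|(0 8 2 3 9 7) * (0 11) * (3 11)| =12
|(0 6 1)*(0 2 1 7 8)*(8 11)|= 10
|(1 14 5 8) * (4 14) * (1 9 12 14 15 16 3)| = 5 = |(1 4 15 16 3)(5 8 9 12 14)|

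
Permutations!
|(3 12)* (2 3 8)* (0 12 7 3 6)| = |(0 12 8 2 6)(3 7)| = 10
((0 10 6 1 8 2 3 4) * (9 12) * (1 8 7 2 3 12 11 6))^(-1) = (0 4 3 8 6 11 9 12 2 7 1 10)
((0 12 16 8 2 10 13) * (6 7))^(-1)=(0 13 10 2 8 16 12)(6 7)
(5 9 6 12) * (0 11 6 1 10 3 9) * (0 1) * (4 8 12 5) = [11, 10, 2, 9, 8, 1, 5, 7, 12, 0, 3, 6, 4] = (0 11 6 5 1 10 3 9)(4 8 12)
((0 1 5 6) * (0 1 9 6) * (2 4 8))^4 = ((0 9 6 1 5)(2 4 8))^4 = (0 5 1 6 9)(2 4 8)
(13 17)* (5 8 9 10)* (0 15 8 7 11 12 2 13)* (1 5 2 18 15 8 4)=(0 8 9 10 2 13 17)(1 5 7 11 12 18 15 4)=[8, 5, 13, 3, 1, 7, 6, 11, 9, 10, 2, 12, 18, 17, 14, 4, 16, 0, 15]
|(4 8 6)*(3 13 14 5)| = 12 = |(3 13 14 5)(4 8 6)|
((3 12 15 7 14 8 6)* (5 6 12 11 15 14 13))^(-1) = ((3 11 15 7 13 5 6)(8 12 14))^(-1) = (3 6 5 13 7 15 11)(8 14 12)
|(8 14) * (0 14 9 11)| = 5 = |(0 14 8 9 11)|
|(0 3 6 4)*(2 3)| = 5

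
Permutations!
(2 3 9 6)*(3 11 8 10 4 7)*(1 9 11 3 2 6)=(1 9)(2 3 11 8 10 4 7)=[0, 9, 3, 11, 7, 5, 6, 2, 10, 1, 4, 8]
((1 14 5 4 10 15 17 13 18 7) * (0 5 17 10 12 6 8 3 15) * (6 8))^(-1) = ((0 5 4 12 8 3 15 10)(1 14 17 13 18 7))^(-1) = (0 10 15 3 8 12 4 5)(1 7 18 13 17 14)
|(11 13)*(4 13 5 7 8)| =6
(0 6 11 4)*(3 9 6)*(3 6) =(0 6 11 4)(3 9) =[6, 1, 2, 9, 0, 5, 11, 7, 8, 3, 10, 4]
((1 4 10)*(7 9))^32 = ((1 4 10)(7 9))^32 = (1 10 4)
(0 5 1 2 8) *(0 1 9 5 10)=[10, 2, 8, 3, 4, 9, 6, 7, 1, 5, 0]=(0 10)(1 2 8)(5 9)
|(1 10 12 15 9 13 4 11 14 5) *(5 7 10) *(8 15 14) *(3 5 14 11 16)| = 14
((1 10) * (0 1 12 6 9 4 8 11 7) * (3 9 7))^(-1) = (0 7 6 12 10 1)(3 11 8 4 9)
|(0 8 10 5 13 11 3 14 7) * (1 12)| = |(0 8 10 5 13 11 3 14 7)(1 12)| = 18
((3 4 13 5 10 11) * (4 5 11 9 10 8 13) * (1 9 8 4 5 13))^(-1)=(1 8 10 9)(3 11 13)(4 5)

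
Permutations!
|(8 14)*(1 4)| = 2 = |(1 4)(8 14)|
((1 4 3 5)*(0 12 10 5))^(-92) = ((0 12 10 5 1 4 3))^(-92) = (0 3 4 1 5 10 12)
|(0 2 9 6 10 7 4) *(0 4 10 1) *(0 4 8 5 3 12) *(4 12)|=|(0 2 9 6 1 12)(3 4 8 5)(7 10)|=12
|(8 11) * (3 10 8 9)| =5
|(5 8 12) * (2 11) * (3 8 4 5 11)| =|(2 3 8 12 11)(4 5)| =10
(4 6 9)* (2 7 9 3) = [0, 1, 7, 2, 6, 5, 3, 9, 8, 4] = (2 7 9 4 6 3)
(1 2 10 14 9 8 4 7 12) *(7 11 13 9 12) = (1 2 10 14 12)(4 11 13 9 8) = [0, 2, 10, 3, 11, 5, 6, 7, 4, 8, 14, 13, 1, 9, 12]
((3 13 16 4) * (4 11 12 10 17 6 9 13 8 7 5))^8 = ((3 8 7 5 4)(6 9 13 16 11 12 10 17))^8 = (17)(3 5 8 4 7)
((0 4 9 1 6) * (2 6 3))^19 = ((0 4 9 1 3 2 6))^19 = (0 2 1 4 6 3 9)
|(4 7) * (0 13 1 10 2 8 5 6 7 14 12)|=12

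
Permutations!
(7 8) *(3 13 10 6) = (3 13 10 6)(7 8) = [0, 1, 2, 13, 4, 5, 3, 8, 7, 9, 6, 11, 12, 10]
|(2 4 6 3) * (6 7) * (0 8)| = 10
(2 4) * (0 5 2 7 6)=(0 5 2 4 7 6)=[5, 1, 4, 3, 7, 2, 0, 6]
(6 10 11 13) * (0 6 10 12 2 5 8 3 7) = (0 6 12 2 5 8 3 7)(10 11 13) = [6, 1, 5, 7, 4, 8, 12, 0, 3, 9, 11, 13, 2, 10]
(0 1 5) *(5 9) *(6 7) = [1, 9, 2, 3, 4, 0, 7, 6, 8, 5] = (0 1 9 5)(6 7)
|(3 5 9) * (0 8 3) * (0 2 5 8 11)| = |(0 11)(2 5 9)(3 8)| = 6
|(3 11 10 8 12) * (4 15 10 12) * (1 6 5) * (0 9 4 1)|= 9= |(0 9 4 15 10 8 1 6 5)(3 11 12)|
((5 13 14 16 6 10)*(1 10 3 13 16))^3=(1 16 13 10 6 14 5 3)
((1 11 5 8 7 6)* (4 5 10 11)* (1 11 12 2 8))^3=((1 4 5)(2 8 7 6 11 10 12))^3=(2 6 12 7 10 8 11)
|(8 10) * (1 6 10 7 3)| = |(1 6 10 8 7 3)| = 6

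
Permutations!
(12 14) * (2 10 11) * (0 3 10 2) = (0 3 10 11)(12 14) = [3, 1, 2, 10, 4, 5, 6, 7, 8, 9, 11, 0, 14, 13, 12]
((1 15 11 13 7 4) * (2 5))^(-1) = ((1 15 11 13 7 4)(2 5))^(-1) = (1 4 7 13 11 15)(2 5)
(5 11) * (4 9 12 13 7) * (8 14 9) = (4 8 14 9 12 13 7)(5 11) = [0, 1, 2, 3, 8, 11, 6, 4, 14, 12, 10, 5, 13, 7, 9]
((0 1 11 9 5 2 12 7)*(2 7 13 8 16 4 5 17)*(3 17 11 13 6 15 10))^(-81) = (0 7 5 4 16 8 13 1)(2 15 17 6 3 12 10)(9 11)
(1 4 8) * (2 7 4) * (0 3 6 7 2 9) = (0 3 6 7 4 8 1 9) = [3, 9, 2, 6, 8, 5, 7, 4, 1, 0]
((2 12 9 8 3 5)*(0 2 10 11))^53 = (0 11 10 5 3 8 9 12 2)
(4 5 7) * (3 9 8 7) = (3 9 8 7 4 5) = [0, 1, 2, 9, 5, 3, 6, 4, 7, 8]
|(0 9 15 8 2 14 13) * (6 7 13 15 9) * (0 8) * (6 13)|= 6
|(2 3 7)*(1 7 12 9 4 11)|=|(1 7 2 3 12 9 4 11)|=8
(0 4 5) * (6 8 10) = (0 4 5)(6 8 10) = [4, 1, 2, 3, 5, 0, 8, 7, 10, 9, 6]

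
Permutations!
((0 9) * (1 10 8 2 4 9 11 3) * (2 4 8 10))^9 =((0 11 3 1 2 8 4 9))^9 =(0 11 3 1 2 8 4 9)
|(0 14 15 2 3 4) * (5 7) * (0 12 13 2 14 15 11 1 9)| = 30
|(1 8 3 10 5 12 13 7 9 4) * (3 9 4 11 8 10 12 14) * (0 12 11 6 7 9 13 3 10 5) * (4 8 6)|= |(0 12 3 11 6 7 8 13 9 4 1 5 14 10)|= 14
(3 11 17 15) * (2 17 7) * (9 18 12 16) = (2 17 15 3 11 7)(9 18 12 16) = [0, 1, 17, 11, 4, 5, 6, 2, 8, 18, 10, 7, 16, 13, 14, 3, 9, 15, 12]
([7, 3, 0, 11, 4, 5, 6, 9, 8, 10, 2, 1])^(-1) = [2, 11, 10, 1, 4, 5, 6, 0, 8, 7, 9, 3]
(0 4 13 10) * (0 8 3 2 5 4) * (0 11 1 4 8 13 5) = (0 11 1 4 5 8 3 2)(10 13) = [11, 4, 0, 2, 5, 8, 6, 7, 3, 9, 13, 1, 12, 10]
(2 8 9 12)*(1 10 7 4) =[0, 10, 8, 3, 1, 5, 6, 4, 9, 12, 7, 11, 2] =(1 10 7 4)(2 8 9 12)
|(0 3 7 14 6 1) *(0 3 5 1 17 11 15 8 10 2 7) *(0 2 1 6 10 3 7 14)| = 13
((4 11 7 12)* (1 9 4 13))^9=(1 4 7 13 9 11 12)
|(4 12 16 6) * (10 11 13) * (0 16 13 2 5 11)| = |(0 16 6 4 12 13 10)(2 5 11)| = 21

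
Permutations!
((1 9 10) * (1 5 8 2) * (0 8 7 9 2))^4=(10)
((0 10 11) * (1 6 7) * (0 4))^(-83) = ((0 10 11 4)(1 6 7))^(-83) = (0 10 11 4)(1 6 7)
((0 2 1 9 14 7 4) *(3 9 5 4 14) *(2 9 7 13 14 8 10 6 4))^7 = (0 4 6 10 8 7 3 9)(1 5 2)(13 14)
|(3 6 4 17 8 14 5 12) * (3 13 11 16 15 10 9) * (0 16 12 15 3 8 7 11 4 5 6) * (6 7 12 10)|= 12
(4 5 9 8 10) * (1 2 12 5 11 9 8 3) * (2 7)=(1 7 2 12 5 8 10 4 11 9 3)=[0, 7, 12, 1, 11, 8, 6, 2, 10, 3, 4, 9, 5]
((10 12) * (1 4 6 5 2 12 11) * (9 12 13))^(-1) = (1 11 10 12 9 13 2 5 6 4) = ((1 4 6 5 2 13 9 12 10 11))^(-1)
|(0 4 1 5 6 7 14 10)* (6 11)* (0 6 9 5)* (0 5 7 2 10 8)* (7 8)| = 42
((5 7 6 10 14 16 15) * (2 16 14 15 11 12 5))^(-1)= (2 15 10 6 7 5 12 11 16)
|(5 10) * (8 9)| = |(5 10)(8 9)| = 2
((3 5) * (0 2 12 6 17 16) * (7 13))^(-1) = (0 16 17 6 12 2)(3 5)(7 13)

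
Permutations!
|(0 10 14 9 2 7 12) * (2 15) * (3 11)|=8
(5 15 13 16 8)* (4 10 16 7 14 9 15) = [0, 1, 2, 3, 10, 4, 6, 14, 5, 15, 16, 11, 12, 7, 9, 13, 8] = (4 10 16 8 5)(7 14 9 15 13)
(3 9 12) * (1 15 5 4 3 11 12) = (1 15 5 4 3 9)(11 12) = [0, 15, 2, 9, 3, 4, 6, 7, 8, 1, 10, 12, 11, 13, 14, 5]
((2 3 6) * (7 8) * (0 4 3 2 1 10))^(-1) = (0 10 1 6 3 4)(7 8)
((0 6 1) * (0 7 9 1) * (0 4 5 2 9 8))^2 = (0 4 2 1 8 6 5 9 7)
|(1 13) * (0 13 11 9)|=|(0 13 1 11 9)|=5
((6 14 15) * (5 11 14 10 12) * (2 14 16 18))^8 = ((2 14 15 6 10 12 5 11 16 18))^8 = (2 16 5 10 15)(6 14 18 11 12)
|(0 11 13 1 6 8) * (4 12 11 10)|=9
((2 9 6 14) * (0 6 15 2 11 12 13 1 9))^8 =((0 6 14 11 12 13 1 9 15 2))^8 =(0 15 1 12 14)(2 9 13 11 6)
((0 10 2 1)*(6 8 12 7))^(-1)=(0 1 2 10)(6 7 12 8)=((0 10 2 1)(6 8 12 7))^(-1)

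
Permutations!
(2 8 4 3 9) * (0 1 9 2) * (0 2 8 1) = (1 9 2)(3 8 4) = [0, 9, 1, 8, 3, 5, 6, 7, 4, 2]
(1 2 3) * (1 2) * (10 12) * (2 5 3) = (3 5)(10 12) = [0, 1, 2, 5, 4, 3, 6, 7, 8, 9, 12, 11, 10]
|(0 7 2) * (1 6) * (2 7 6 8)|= 5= |(0 6 1 8 2)|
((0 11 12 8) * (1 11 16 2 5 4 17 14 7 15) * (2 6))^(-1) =((0 16 6 2 5 4 17 14 7 15 1 11 12 8))^(-1) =(0 8 12 11 1 15 7 14 17 4 5 2 6 16)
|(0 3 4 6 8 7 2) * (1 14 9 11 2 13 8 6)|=|(0 3 4 1 14 9 11 2)(7 13 8)|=24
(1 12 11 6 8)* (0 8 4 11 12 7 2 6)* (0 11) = (12)(0 8 1 7 2 6 4) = [8, 7, 6, 3, 0, 5, 4, 2, 1, 9, 10, 11, 12]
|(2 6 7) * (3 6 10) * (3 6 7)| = |(2 10 6 3 7)| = 5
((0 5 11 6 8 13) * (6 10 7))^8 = (13)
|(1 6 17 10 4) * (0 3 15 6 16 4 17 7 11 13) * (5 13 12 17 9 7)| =|(0 3 15 6 5 13)(1 16 4)(7 11 12 17 10 9)| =6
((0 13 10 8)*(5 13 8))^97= ((0 8)(5 13 10))^97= (0 8)(5 13 10)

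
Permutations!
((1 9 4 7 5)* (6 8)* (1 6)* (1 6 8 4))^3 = ((1 9)(4 7 5 8 6))^3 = (1 9)(4 8 7 6 5)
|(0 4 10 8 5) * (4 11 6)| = 7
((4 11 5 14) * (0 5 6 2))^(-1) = (0 2 6 11 4 14 5)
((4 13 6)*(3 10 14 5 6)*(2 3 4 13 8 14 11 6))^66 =((2 3 10 11 6 13 4 8 14 5))^66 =(2 4 10 14 6)(3 8 11 5 13)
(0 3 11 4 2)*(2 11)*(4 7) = (0 3 2)(4 11 7) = [3, 1, 0, 2, 11, 5, 6, 4, 8, 9, 10, 7]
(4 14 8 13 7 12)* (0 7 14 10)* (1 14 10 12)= (0 7 1 14 8 13 10)(4 12)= [7, 14, 2, 3, 12, 5, 6, 1, 13, 9, 0, 11, 4, 10, 8]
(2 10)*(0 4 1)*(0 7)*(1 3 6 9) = (0 4 3 6 9 1 7)(2 10) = [4, 7, 10, 6, 3, 5, 9, 0, 8, 1, 2]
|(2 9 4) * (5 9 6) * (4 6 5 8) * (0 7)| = |(0 7)(2 5 9 6 8 4)| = 6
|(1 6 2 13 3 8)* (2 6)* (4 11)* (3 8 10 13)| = |(1 2 3 10 13 8)(4 11)| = 6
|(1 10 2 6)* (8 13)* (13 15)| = |(1 10 2 6)(8 15 13)| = 12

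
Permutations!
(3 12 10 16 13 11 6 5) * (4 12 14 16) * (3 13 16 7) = (16)(3 14 7)(4 12 10)(5 13 11 6) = [0, 1, 2, 14, 12, 13, 5, 3, 8, 9, 4, 6, 10, 11, 7, 15, 16]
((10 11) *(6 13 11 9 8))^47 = (6 8 9 10 11 13)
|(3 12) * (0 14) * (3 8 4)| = |(0 14)(3 12 8 4)| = 4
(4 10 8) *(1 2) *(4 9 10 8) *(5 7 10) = (1 2)(4 8 9 5 7 10) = [0, 2, 1, 3, 8, 7, 6, 10, 9, 5, 4]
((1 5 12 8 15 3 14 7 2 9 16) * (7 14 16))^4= (1 15 5 3 12 16 8)(2 9 7)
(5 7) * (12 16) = (5 7)(12 16) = [0, 1, 2, 3, 4, 7, 6, 5, 8, 9, 10, 11, 16, 13, 14, 15, 12]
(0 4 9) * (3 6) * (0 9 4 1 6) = [1, 6, 2, 0, 4, 5, 3, 7, 8, 9] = (9)(0 1 6 3)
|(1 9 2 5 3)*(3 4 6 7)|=|(1 9 2 5 4 6 7 3)|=8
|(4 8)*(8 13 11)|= 4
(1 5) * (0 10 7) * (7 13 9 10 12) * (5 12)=(0 5 1 12 7)(9 10 13)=[5, 12, 2, 3, 4, 1, 6, 0, 8, 10, 13, 11, 7, 9]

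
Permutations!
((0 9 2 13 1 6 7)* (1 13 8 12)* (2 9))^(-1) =((13)(0 2 8 12 1 6 7))^(-1) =(13)(0 7 6 1 12 8 2)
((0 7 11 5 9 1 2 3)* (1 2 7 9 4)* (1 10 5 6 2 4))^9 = (0 2 11 1 10 9 3 6 7 5 4)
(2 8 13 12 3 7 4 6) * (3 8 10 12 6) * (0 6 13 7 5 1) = (13)(0 6 2 10 12 8 7 4 3 5 1) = [6, 0, 10, 5, 3, 1, 2, 4, 7, 9, 12, 11, 8, 13]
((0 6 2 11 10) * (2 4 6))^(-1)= ((0 2 11 10)(4 6))^(-1)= (0 10 11 2)(4 6)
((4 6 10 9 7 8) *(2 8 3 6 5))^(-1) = ((2 8 4 5)(3 6 10 9 7))^(-1) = (2 5 4 8)(3 7 9 10 6)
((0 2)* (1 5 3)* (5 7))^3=((0 2)(1 7 5 3))^3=(0 2)(1 3 5 7)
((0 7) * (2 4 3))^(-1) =((0 7)(2 4 3))^(-1) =(0 7)(2 3 4)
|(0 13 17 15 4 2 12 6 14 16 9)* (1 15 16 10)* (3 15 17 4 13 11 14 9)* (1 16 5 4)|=|(0 11 14 10 16 3 15 13 1 17 5 4 2 12 6 9)|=16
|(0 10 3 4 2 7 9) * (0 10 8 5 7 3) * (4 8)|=9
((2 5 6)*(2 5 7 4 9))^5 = ((2 7 4 9)(5 6))^5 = (2 7 4 9)(5 6)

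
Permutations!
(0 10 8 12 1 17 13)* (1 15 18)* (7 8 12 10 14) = (0 14 7 8 10 12 15 18 1 17 13) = [14, 17, 2, 3, 4, 5, 6, 8, 10, 9, 12, 11, 15, 0, 7, 18, 16, 13, 1]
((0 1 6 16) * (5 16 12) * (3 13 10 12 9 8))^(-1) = ((0 1 6 9 8 3 13 10 12 5 16))^(-1) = (0 16 5 12 10 13 3 8 9 6 1)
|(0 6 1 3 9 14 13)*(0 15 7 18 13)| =|(0 6 1 3 9 14)(7 18 13 15)| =12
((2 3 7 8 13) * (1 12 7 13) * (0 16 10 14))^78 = ((0 16 10 14)(1 12 7 8)(2 3 13))^78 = (0 10)(1 7)(8 12)(14 16)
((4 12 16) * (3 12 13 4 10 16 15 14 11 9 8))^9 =(3 15 11 8 12 14 9)(4 13)(10 16)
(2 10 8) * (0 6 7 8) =(0 6 7 8 2 10) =[6, 1, 10, 3, 4, 5, 7, 8, 2, 9, 0]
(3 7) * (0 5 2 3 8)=(0 5 2 3 7 8)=[5, 1, 3, 7, 4, 2, 6, 8, 0]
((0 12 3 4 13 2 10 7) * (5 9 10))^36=(0 5 3 10 13)(2 12 9 4 7)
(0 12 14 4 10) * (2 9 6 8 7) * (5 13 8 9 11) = (0 12 14 4 10)(2 11 5 13 8 7)(6 9) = [12, 1, 11, 3, 10, 13, 9, 2, 7, 6, 0, 5, 14, 8, 4]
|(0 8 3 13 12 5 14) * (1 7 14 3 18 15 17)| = 8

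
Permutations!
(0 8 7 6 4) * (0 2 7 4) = (0 8 4 2 7 6) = [8, 1, 7, 3, 2, 5, 0, 6, 4]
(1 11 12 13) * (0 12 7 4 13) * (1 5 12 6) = (0 6 1 11 7 4 13 5 12) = [6, 11, 2, 3, 13, 12, 1, 4, 8, 9, 10, 7, 0, 5]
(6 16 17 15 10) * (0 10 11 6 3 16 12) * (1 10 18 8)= [18, 10, 2, 16, 4, 5, 12, 7, 1, 9, 3, 6, 0, 13, 14, 11, 17, 15, 8]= (0 18 8 1 10 3 16 17 15 11 6 12)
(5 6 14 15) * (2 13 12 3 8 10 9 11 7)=(2 13 12 3 8 10 9 11 7)(5 6 14 15)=[0, 1, 13, 8, 4, 6, 14, 2, 10, 11, 9, 7, 3, 12, 15, 5]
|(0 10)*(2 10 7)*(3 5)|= 4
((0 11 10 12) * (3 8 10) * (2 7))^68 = (0 3 10)(8 12 11)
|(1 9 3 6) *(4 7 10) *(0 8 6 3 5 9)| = 12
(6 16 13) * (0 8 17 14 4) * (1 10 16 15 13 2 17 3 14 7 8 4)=[4, 10, 17, 14, 0, 5, 15, 8, 3, 9, 16, 11, 12, 6, 1, 13, 2, 7]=(0 4)(1 10 16 2 17 7 8 3 14)(6 15 13)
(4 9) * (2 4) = [0, 1, 4, 3, 9, 5, 6, 7, 8, 2] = (2 4 9)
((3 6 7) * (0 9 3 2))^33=(0 6)(2 3)(7 9)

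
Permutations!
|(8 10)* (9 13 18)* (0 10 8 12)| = 3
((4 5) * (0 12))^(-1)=((0 12)(4 5))^(-1)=(0 12)(4 5)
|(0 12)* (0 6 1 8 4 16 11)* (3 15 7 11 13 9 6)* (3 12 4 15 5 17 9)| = 14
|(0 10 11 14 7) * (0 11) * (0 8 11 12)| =7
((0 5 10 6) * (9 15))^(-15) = ((0 5 10 6)(9 15))^(-15) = (0 5 10 6)(9 15)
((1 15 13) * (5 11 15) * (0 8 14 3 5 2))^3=((0 8 14 3 5 11 15 13 1 2))^3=(0 3 15 2 14 11 1 8 5 13)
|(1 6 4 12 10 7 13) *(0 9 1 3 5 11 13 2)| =36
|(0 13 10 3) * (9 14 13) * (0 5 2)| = 8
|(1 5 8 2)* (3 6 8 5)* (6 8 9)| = 4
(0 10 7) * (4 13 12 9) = [10, 1, 2, 3, 13, 5, 6, 0, 8, 4, 7, 11, 9, 12] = (0 10 7)(4 13 12 9)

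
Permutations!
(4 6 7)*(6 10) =(4 10 6 7) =[0, 1, 2, 3, 10, 5, 7, 4, 8, 9, 6]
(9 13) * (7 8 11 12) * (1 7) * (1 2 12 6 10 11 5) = [0, 7, 12, 3, 4, 1, 10, 8, 5, 13, 11, 6, 2, 9] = (1 7 8 5)(2 12)(6 10 11)(9 13)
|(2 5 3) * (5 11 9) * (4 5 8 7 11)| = 4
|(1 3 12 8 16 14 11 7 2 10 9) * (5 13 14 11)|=30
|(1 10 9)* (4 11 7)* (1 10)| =|(4 11 7)(9 10)| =6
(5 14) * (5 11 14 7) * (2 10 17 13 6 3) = (2 10 17 13 6 3)(5 7)(11 14) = [0, 1, 10, 2, 4, 7, 3, 5, 8, 9, 17, 14, 12, 6, 11, 15, 16, 13]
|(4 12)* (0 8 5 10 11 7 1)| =14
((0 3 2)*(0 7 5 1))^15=((0 3 2 7 5 1))^15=(0 7)(1 2)(3 5)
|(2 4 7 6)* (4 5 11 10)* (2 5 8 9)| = 6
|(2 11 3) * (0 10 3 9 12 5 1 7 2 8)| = |(0 10 3 8)(1 7 2 11 9 12 5)| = 28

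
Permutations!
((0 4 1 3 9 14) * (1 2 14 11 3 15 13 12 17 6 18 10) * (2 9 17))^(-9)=(0 6 12 11 1)(2 3 15 4 18)(9 10 14 17 13)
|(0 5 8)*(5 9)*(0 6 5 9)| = |(9)(5 8 6)| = 3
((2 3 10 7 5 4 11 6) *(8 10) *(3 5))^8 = ((2 5 4 11 6)(3 8 10 7))^8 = (2 11 5 6 4)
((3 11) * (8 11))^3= ((3 8 11))^3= (11)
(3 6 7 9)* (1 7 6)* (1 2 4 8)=(1 7 9 3 2 4 8)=[0, 7, 4, 2, 8, 5, 6, 9, 1, 3]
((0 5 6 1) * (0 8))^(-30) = (8)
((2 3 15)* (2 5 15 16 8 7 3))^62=(3 8)(7 16)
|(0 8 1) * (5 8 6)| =|(0 6 5 8 1)| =5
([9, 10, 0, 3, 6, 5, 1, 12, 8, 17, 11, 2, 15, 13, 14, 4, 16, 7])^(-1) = [2, 6, 11, 3, 15, 5, 4, 17, 8, 0, 1, 10, 7, 13, 14, 12, 16, 9]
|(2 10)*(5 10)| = 3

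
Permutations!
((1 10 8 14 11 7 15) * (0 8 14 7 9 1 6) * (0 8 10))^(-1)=((0 10 14 11 9 1)(6 8 7 15))^(-1)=(0 1 9 11 14 10)(6 15 7 8)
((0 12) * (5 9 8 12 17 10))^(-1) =((0 17 10 5 9 8 12))^(-1) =(0 12 8 9 5 10 17)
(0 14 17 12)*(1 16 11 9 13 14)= (0 1 16 11 9 13 14 17 12)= [1, 16, 2, 3, 4, 5, 6, 7, 8, 13, 10, 9, 0, 14, 17, 15, 11, 12]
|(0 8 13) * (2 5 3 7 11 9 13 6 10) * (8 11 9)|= |(0 11 8 6 10 2 5 3 7 9 13)|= 11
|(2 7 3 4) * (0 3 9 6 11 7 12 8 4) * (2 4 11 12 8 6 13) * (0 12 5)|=30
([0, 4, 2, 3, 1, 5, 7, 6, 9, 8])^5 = [0, 4, 2, 3, 1, 5, 7, 6, 9, 8]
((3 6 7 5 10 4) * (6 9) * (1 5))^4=(1 3)(4 7)(5 9)(6 10)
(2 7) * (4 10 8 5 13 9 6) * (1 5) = (1 5 13 9 6 4 10 8)(2 7) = [0, 5, 7, 3, 10, 13, 4, 2, 1, 6, 8, 11, 12, 9]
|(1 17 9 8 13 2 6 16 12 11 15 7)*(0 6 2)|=|(0 6 16 12 11 15 7 1 17 9 8 13)|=12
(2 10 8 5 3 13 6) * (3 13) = (2 10 8 5 13 6) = [0, 1, 10, 3, 4, 13, 2, 7, 5, 9, 8, 11, 12, 6]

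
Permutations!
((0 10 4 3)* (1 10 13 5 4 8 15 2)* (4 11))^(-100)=((0 13 5 11 4 3)(1 10 8 15 2))^(-100)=(15)(0 5 4)(3 13 11)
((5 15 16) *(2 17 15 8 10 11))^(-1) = (2 11 10 8 5 16 15 17)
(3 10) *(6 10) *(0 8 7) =(0 8 7)(3 6 10) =[8, 1, 2, 6, 4, 5, 10, 0, 7, 9, 3]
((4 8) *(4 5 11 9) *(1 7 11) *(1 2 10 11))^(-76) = (2 10 11 9 4 8 5)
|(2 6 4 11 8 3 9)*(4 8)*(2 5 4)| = |(2 6 8 3 9 5 4 11)| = 8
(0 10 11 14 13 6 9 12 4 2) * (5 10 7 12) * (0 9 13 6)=(0 7 12 4 2 9 5 10 11 14 6 13)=[7, 1, 9, 3, 2, 10, 13, 12, 8, 5, 11, 14, 4, 0, 6]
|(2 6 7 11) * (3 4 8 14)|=4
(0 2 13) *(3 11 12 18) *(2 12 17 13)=(0 12 18 3 11 17 13)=[12, 1, 2, 11, 4, 5, 6, 7, 8, 9, 10, 17, 18, 0, 14, 15, 16, 13, 3]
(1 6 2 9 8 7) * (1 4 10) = (1 6 2 9 8 7 4 10) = [0, 6, 9, 3, 10, 5, 2, 4, 7, 8, 1]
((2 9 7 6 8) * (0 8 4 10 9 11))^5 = ((0 8 2 11)(4 10 9 7 6))^5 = (0 8 2 11)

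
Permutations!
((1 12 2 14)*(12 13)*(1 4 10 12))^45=(14)(1 13)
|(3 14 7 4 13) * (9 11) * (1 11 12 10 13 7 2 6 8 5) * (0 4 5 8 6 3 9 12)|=|(0 4 7 5 1 11 12 10 13 9)(2 3 14)|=30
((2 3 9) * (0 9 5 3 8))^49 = (0 9 2 8)(3 5)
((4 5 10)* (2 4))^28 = (10)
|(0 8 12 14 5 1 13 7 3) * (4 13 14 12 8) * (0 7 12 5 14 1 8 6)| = |(14)(0 4 13 12 5 8 6)(3 7)| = 14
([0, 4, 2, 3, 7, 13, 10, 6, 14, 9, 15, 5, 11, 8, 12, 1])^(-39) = [0, 6, 2, 3, 10, 14, 1, 15, 11, 9, 4, 8, 13, 12, 5, 7]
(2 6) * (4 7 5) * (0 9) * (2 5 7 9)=(0 2 6 5 4 9)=[2, 1, 6, 3, 9, 4, 5, 7, 8, 0]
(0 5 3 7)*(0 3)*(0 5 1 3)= (0 1 3 7)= [1, 3, 2, 7, 4, 5, 6, 0]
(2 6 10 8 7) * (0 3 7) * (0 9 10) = (0 3 7 2 6)(8 9 10) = [3, 1, 6, 7, 4, 5, 0, 2, 9, 10, 8]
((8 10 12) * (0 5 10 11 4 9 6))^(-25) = ((0 5 10 12 8 11 4 9 6))^(-25) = (0 10 8 4 6 5 12 11 9)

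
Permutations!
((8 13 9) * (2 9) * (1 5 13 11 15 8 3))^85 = ((1 5 13 2 9 3)(8 11 15))^85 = (1 5 13 2 9 3)(8 11 15)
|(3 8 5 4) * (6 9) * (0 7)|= |(0 7)(3 8 5 4)(6 9)|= 4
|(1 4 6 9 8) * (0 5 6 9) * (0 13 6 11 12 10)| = |(0 5 11 12 10)(1 4 9 8)(6 13)| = 20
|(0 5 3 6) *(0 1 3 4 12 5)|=|(1 3 6)(4 12 5)|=3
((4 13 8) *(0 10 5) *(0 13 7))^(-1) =((0 10 5 13 8 4 7))^(-1) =(0 7 4 8 13 5 10)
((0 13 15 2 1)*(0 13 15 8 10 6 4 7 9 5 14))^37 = ((0 15 2 1 13 8 10 6 4 7 9 5 14))^37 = (0 5 7 6 8 1 15 14 9 4 10 13 2)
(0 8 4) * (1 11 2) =(0 8 4)(1 11 2) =[8, 11, 1, 3, 0, 5, 6, 7, 4, 9, 10, 2]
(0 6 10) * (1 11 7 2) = (0 6 10)(1 11 7 2) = [6, 11, 1, 3, 4, 5, 10, 2, 8, 9, 0, 7]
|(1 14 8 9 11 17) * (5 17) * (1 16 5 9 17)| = 6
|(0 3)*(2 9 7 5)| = 4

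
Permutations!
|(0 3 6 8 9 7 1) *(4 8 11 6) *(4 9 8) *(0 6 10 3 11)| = 8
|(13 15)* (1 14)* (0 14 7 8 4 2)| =|(0 14 1 7 8 4 2)(13 15)| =14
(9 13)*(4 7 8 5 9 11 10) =(4 7 8 5 9 13 11 10) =[0, 1, 2, 3, 7, 9, 6, 8, 5, 13, 4, 10, 12, 11]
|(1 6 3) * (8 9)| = |(1 6 3)(8 9)| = 6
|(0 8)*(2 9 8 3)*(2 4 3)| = |(0 2 9 8)(3 4)| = 4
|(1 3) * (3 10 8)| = 4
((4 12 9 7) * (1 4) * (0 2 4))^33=(0 7 12 2 1 9 4)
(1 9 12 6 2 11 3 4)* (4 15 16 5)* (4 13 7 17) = [0, 9, 11, 15, 1, 13, 2, 17, 8, 12, 10, 3, 6, 7, 14, 16, 5, 4] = (1 9 12 6 2 11 3 15 16 5 13 7 17 4)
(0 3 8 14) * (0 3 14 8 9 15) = (0 14 3 9 15) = [14, 1, 2, 9, 4, 5, 6, 7, 8, 15, 10, 11, 12, 13, 3, 0]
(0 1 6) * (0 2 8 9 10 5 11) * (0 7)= (0 1 6 2 8 9 10 5 11 7)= [1, 6, 8, 3, 4, 11, 2, 0, 9, 10, 5, 7]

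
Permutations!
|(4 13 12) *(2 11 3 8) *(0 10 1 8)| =21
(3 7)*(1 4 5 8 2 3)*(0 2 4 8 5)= (0 2 3 7 1 8 4)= [2, 8, 3, 7, 0, 5, 6, 1, 4]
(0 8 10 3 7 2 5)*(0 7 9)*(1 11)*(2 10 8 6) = (0 6 2 5 7 10 3 9)(1 11) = [6, 11, 5, 9, 4, 7, 2, 10, 8, 0, 3, 1]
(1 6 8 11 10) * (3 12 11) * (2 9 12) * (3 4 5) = (1 6 8 4 5 3 2 9 12 11 10) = [0, 6, 9, 2, 5, 3, 8, 7, 4, 12, 1, 10, 11]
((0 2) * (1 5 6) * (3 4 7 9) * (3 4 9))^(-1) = ((0 2)(1 5 6)(3 9 4 7))^(-1) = (0 2)(1 6 5)(3 7 4 9)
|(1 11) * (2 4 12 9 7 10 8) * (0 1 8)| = 10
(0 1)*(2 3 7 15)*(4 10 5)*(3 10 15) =(0 1)(2 10 5 4 15)(3 7) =[1, 0, 10, 7, 15, 4, 6, 3, 8, 9, 5, 11, 12, 13, 14, 2]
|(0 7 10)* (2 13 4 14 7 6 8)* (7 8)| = 20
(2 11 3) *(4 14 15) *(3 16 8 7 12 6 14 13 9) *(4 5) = (2 11 16 8 7 12 6 14 15 5 4 13 9 3) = [0, 1, 11, 2, 13, 4, 14, 12, 7, 3, 10, 16, 6, 9, 15, 5, 8]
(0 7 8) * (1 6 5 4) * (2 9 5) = (0 7 8)(1 6 2 9 5 4) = [7, 6, 9, 3, 1, 4, 2, 8, 0, 5]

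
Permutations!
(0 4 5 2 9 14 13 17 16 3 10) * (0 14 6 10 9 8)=(0 4 5 2 8)(3 9 6 10 14 13 17 16)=[4, 1, 8, 9, 5, 2, 10, 7, 0, 6, 14, 11, 12, 17, 13, 15, 3, 16]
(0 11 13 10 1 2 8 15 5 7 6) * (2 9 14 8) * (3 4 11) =(0 3 4 11 13 10 1 9 14 8 15 5 7 6) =[3, 9, 2, 4, 11, 7, 0, 6, 15, 14, 1, 13, 12, 10, 8, 5]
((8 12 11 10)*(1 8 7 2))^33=((1 8 12 11 10 7 2))^33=(1 7 11 8 2 10 12)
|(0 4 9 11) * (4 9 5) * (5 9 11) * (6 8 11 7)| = |(0 7 6 8 11)(4 9 5)| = 15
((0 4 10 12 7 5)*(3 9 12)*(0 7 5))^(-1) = (0 7 5 12 9 3 10 4)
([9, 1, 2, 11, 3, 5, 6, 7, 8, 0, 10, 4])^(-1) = (0 9)(3 4 11)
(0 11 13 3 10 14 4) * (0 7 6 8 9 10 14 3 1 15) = (0 11 13 1 15)(3 14 4 7 6 8 9 10) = [11, 15, 2, 14, 7, 5, 8, 6, 9, 10, 3, 13, 12, 1, 4, 0]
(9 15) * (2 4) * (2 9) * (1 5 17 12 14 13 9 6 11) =(1 5 17 12 14 13 9 15 2 4 6 11) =[0, 5, 4, 3, 6, 17, 11, 7, 8, 15, 10, 1, 14, 9, 13, 2, 16, 12]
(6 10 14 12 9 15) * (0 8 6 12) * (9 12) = (0 8 6 10 14)(9 15) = [8, 1, 2, 3, 4, 5, 10, 7, 6, 15, 14, 11, 12, 13, 0, 9]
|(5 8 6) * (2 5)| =4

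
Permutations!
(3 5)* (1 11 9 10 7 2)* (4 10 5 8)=(1 11 9 5 3 8 4 10 7 2)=[0, 11, 1, 8, 10, 3, 6, 2, 4, 5, 7, 9]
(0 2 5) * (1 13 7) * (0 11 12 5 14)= (0 2 14)(1 13 7)(5 11 12)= [2, 13, 14, 3, 4, 11, 6, 1, 8, 9, 10, 12, 5, 7, 0]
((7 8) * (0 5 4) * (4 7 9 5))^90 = (5 8)(7 9) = ((0 4)(5 7 8 9))^90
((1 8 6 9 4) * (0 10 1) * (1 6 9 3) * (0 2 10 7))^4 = (1 2)(3 4)(6 9)(8 10)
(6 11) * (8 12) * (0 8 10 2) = (0 8 12 10 2)(6 11) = [8, 1, 0, 3, 4, 5, 11, 7, 12, 9, 2, 6, 10]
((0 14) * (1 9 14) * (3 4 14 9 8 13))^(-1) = (0 14 4 3 13 8 1)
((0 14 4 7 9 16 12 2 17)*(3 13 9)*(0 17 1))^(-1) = (17)(0 1 2 12 16 9 13 3 7 4 14)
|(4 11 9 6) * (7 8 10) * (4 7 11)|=|(6 7 8 10 11 9)|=6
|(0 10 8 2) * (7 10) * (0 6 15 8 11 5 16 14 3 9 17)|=|(0 7 10 11 5 16 14 3 9 17)(2 6 15 8)|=20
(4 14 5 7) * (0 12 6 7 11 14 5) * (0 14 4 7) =(14)(0 12 6)(4 5 11) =[12, 1, 2, 3, 5, 11, 0, 7, 8, 9, 10, 4, 6, 13, 14]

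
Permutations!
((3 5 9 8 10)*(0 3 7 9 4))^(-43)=((0 3 5 4)(7 9 8 10))^(-43)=(0 3 5 4)(7 9 8 10)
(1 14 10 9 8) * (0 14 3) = (0 14 10 9 8 1 3) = [14, 3, 2, 0, 4, 5, 6, 7, 1, 8, 9, 11, 12, 13, 10]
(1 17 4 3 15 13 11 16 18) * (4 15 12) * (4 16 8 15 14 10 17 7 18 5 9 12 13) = (1 7 18)(3 13 11 8 15 4)(5 9 12 16)(10 17 14) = [0, 7, 2, 13, 3, 9, 6, 18, 15, 12, 17, 8, 16, 11, 10, 4, 5, 14, 1]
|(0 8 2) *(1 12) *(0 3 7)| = 10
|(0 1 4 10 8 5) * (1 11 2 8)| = 15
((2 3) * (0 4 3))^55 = (0 2 3 4)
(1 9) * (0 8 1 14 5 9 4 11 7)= (0 8 1 4 11 7)(5 9 14)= [8, 4, 2, 3, 11, 9, 6, 0, 1, 14, 10, 7, 12, 13, 5]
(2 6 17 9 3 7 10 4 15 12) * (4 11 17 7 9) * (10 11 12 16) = (2 6 7 11 17 4 15 16 10 12)(3 9) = [0, 1, 6, 9, 15, 5, 7, 11, 8, 3, 12, 17, 2, 13, 14, 16, 10, 4]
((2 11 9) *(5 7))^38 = (2 9 11)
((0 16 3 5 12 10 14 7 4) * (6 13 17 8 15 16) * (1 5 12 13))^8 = ((0 6 1 5 13 17 8 15 16 3 12 10 14 7 4))^8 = (0 16 6 3 1 12 5 10 13 14 17 7 8 4 15)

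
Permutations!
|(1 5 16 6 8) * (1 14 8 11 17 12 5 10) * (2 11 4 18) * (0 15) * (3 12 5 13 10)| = |(0 15)(1 3 12 13 10)(2 11 17 5 16 6 4 18)(8 14)| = 40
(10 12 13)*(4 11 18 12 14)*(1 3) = (1 3)(4 11 18 12 13 10 14) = [0, 3, 2, 1, 11, 5, 6, 7, 8, 9, 14, 18, 13, 10, 4, 15, 16, 17, 12]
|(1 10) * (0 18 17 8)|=4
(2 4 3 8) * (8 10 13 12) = (2 4 3 10 13 12 8) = [0, 1, 4, 10, 3, 5, 6, 7, 2, 9, 13, 11, 8, 12]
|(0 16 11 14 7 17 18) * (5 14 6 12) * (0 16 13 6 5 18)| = |(0 13 6 12 18 16 11 5 14 7 17)| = 11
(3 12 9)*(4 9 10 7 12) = (3 4 9)(7 12 10) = [0, 1, 2, 4, 9, 5, 6, 12, 8, 3, 7, 11, 10]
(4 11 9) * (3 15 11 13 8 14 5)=(3 15 11 9 4 13 8 14 5)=[0, 1, 2, 15, 13, 3, 6, 7, 14, 4, 10, 9, 12, 8, 5, 11]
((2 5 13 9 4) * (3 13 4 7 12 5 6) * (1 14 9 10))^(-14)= (1 13 6 4 12 9)(2 5 7 14 10 3)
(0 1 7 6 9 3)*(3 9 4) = (9)(0 1 7 6 4 3) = [1, 7, 2, 0, 3, 5, 4, 6, 8, 9]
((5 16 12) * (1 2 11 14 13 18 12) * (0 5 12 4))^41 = ((0 5 16 1 2 11 14 13 18 4))^41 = (0 5 16 1 2 11 14 13 18 4)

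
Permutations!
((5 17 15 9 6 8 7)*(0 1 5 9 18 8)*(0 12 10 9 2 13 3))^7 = (0 7 17 3 8 5 13 18 1 2 15)(6 9 10 12)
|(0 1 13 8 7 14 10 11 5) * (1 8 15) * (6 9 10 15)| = |(0 8 7 14 15 1 13 6 9 10 11 5)| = 12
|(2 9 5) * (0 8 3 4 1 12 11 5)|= 10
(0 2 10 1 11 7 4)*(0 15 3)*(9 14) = (0 2 10 1 11 7 4 15 3)(9 14) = [2, 11, 10, 0, 15, 5, 6, 4, 8, 14, 1, 7, 12, 13, 9, 3]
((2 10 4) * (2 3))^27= ((2 10 4 3))^27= (2 3 4 10)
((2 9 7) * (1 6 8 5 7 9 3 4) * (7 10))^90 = (10)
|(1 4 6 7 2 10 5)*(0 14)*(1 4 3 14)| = |(0 1 3 14)(2 10 5 4 6 7)| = 12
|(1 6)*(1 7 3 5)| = |(1 6 7 3 5)| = 5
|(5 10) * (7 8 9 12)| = |(5 10)(7 8 9 12)| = 4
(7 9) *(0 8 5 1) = (0 8 5 1)(7 9) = [8, 0, 2, 3, 4, 1, 6, 9, 5, 7]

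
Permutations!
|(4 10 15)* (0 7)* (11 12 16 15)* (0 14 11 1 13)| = |(0 7 14 11 12 16 15 4 10 1 13)| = 11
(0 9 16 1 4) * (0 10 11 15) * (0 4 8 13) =[9, 8, 2, 3, 10, 5, 6, 7, 13, 16, 11, 15, 12, 0, 14, 4, 1] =(0 9 16 1 8 13)(4 10 11 15)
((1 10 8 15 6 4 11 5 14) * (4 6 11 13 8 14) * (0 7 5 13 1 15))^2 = ((0 7 5 4 1 10 14 15 11 13 8))^2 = (0 5 1 14 11 8 7 4 10 15 13)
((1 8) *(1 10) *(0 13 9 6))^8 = ((0 13 9 6)(1 8 10))^8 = (13)(1 10 8)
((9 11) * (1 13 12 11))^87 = (1 12 9 13 11)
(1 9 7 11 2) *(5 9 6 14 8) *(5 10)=[0, 6, 1, 3, 4, 9, 14, 11, 10, 7, 5, 2, 12, 13, 8]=(1 6 14 8 10 5 9 7 11 2)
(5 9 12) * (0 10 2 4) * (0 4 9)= (0 10 2 9 12 5)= [10, 1, 9, 3, 4, 0, 6, 7, 8, 12, 2, 11, 5]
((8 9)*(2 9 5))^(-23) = ((2 9 8 5))^(-23) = (2 9 8 5)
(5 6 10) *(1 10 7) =[0, 10, 2, 3, 4, 6, 7, 1, 8, 9, 5] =(1 10 5 6 7)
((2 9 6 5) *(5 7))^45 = (9)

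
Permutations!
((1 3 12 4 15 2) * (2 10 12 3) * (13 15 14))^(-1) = (1 2)(4 12 10 15 13 14)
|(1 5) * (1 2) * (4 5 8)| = |(1 8 4 5 2)| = 5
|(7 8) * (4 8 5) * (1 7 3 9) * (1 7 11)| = 6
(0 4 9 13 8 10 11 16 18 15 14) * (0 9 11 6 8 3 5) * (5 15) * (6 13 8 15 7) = (0 4 11 16 18 5)(3 7 6 15 14 9 8 10 13) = [4, 1, 2, 7, 11, 0, 15, 6, 10, 8, 13, 16, 12, 3, 9, 14, 18, 17, 5]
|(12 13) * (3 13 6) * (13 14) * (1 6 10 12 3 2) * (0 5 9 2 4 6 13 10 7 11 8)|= 26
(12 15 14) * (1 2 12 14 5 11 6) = (1 2 12 15 5 11 6) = [0, 2, 12, 3, 4, 11, 1, 7, 8, 9, 10, 6, 15, 13, 14, 5]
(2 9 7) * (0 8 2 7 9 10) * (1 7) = (0 8 2 10)(1 7) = [8, 7, 10, 3, 4, 5, 6, 1, 2, 9, 0]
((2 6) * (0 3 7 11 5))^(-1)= (0 5 11 7 3)(2 6)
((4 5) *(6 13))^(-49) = (4 5)(6 13)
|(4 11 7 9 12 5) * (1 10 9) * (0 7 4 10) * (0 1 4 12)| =8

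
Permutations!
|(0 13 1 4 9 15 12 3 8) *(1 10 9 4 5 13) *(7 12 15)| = |(15)(0 1 5 13 10 9 7 12 3 8)| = 10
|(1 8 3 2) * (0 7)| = 4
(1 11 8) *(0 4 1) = (0 4 1 11 8) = [4, 11, 2, 3, 1, 5, 6, 7, 0, 9, 10, 8]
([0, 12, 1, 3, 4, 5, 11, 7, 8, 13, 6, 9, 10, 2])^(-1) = (1 2 13 9 11 6 10 12)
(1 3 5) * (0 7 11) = [7, 3, 2, 5, 4, 1, 6, 11, 8, 9, 10, 0] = (0 7 11)(1 3 5)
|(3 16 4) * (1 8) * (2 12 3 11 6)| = |(1 8)(2 12 3 16 4 11 6)| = 14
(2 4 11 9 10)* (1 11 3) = (1 11 9 10 2 4 3) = [0, 11, 4, 1, 3, 5, 6, 7, 8, 10, 2, 9]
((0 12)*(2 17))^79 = (0 12)(2 17)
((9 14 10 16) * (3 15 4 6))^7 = ((3 15 4 6)(9 14 10 16))^7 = (3 6 4 15)(9 16 10 14)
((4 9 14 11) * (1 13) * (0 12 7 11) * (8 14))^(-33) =(0 14 8 9 4 11 7 12)(1 13)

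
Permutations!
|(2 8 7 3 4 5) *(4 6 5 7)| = |(2 8 4 7 3 6 5)| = 7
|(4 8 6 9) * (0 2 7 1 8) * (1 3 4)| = 20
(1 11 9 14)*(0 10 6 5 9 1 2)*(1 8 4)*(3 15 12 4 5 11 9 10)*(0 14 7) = (0 3 15 12 4 1 9 7)(2 14)(5 10 6 11 8) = [3, 9, 14, 15, 1, 10, 11, 0, 5, 7, 6, 8, 4, 13, 2, 12]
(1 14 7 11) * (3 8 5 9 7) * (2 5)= [0, 14, 5, 8, 4, 9, 6, 11, 2, 7, 10, 1, 12, 13, 3]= (1 14 3 8 2 5 9 7 11)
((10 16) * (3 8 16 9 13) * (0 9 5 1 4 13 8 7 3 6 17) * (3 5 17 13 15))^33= (0 16)(1 3)(4 7)(5 15)(6 13)(8 17)(9 10)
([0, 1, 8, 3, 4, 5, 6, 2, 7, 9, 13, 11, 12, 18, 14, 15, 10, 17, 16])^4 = [0, 1, 8, 3, 4, 5, 6, 2, 7, 9, 10, 11, 12, 13, 14, 15, 16, 17, 18]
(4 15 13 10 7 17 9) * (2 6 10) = [0, 1, 6, 3, 15, 5, 10, 17, 8, 4, 7, 11, 12, 2, 14, 13, 16, 9] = (2 6 10 7 17 9 4 15 13)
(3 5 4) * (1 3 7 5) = (1 3)(4 7 5) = [0, 3, 2, 1, 7, 4, 6, 5]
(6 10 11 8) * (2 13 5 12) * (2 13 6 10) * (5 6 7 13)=(2 7 13 6)(5 12)(8 10 11)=[0, 1, 7, 3, 4, 12, 2, 13, 10, 9, 11, 8, 5, 6]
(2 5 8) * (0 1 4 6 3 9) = (0 1 4 6 3 9)(2 5 8) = [1, 4, 5, 9, 6, 8, 3, 7, 2, 0]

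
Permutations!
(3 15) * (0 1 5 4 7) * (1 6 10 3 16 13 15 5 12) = (0 6 10 3 5 4 7)(1 12)(13 15 16) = [6, 12, 2, 5, 7, 4, 10, 0, 8, 9, 3, 11, 1, 15, 14, 16, 13]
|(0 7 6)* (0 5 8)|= |(0 7 6 5 8)|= 5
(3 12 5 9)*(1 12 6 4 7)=[0, 12, 2, 6, 7, 9, 4, 1, 8, 3, 10, 11, 5]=(1 12 5 9 3 6 4 7)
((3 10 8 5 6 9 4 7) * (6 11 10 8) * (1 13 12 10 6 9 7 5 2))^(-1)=(1 2 8 3 7 6 11 5 4 9 10 12 13)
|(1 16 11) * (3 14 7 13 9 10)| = 6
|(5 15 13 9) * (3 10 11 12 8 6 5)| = |(3 10 11 12 8 6 5 15 13 9)| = 10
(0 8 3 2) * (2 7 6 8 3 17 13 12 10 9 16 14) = (0 3 7 6 8 17 13 12 10 9 16 14 2) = [3, 1, 0, 7, 4, 5, 8, 6, 17, 16, 9, 11, 10, 12, 2, 15, 14, 13]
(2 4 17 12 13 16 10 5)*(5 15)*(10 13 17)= (2 4 10 15 5)(12 17)(13 16)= [0, 1, 4, 3, 10, 2, 6, 7, 8, 9, 15, 11, 17, 16, 14, 5, 13, 12]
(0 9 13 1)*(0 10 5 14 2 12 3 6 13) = (0 9)(1 10 5 14 2 12 3 6 13) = [9, 10, 12, 6, 4, 14, 13, 7, 8, 0, 5, 11, 3, 1, 2]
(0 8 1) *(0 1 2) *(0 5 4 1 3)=(0 8 2 5 4 1 3)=[8, 3, 5, 0, 1, 4, 6, 7, 2]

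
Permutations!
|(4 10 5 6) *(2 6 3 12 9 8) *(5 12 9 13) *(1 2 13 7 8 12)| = 35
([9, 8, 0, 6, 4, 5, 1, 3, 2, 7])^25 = [9, 8, 0, 6, 4, 5, 1, 3, 2, 7]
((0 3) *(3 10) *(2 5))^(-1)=(0 3 10)(2 5)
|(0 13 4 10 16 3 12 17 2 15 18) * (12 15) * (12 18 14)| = |(0 13 4 10 16 3 15 14 12 17 2 18)| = 12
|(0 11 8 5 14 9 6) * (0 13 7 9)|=|(0 11 8 5 14)(6 13 7 9)|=20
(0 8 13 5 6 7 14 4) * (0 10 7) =(0 8 13 5 6)(4 10 7 14) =[8, 1, 2, 3, 10, 6, 0, 14, 13, 9, 7, 11, 12, 5, 4]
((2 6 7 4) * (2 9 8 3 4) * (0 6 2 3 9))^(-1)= ((0 6 7 3 4)(8 9))^(-1)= (0 4 3 7 6)(8 9)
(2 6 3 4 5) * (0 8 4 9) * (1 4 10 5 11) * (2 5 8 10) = (0 10 8 2 6 3 9)(1 4 11) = [10, 4, 6, 9, 11, 5, 3, 7, 2, 0, 8, 1]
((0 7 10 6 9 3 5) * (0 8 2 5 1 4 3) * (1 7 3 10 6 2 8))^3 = ((0 3 7 6 9)(1 4 10 2 5))^3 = (0 6 3 9 7)(1 2 4 5 10)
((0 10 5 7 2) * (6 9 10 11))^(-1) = (0 2 7 5 10 9 6 11)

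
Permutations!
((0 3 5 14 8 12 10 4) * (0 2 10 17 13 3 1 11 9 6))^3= (0 9 1 6 11)(3 8 13 14 17 5 12)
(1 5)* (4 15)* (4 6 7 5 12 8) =[0, 12, 2, 3, 15, 1, 7, 5, 4, 9, 10, 11, 8, 13, 14, 6] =(1 12 8 4 15 6 7 5)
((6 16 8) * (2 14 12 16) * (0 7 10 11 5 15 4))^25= (0 5 7 15 10 4 11)(2 14 12 16 8 6)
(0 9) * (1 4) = [9, 4, 2, 3, 1, 5, 6, 7, 8, 0] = (0 9)(1 4)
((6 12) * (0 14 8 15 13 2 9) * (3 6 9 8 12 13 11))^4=(2 3 8 6 15 13 11)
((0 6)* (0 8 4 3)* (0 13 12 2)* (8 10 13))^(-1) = ((0 6 10 13 12 2)(3 8 4))^(-1) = (0 2 12 13 10 6)(3 4 8)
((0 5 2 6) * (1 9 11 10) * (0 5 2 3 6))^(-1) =((0 2)(1 9 11 10)(3 6 5))^(-1) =(0 2)(1 10 11 9)(3 5 6)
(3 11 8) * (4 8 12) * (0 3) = (0 3 11 12 4 8) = [3, 1, 2, 11, 8, 5, 6, 7, 0, 9, 10, 12, 4]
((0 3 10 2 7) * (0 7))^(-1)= (0 2 10 3)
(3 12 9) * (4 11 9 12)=[0, 1, 2, 4, 11, 5, 6, 7, 8, 3, 10, 9, 12]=(12)(3 4 11 9)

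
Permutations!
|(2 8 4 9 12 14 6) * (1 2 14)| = |(1 2 8 4 9 12)(6 14)| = 6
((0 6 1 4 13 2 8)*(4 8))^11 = (0 8 1 6)(2 13 4) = ((0 6 1 8)(2 4 13))^11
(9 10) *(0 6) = (0 6)(9 10) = [6, 1, 2, 3, 4, 5, 0, 7, 8, 10, 9]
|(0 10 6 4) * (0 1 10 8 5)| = 12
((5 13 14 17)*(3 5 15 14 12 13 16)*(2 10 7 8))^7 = ((2 10 7 8)(3 5 16)(12 13)(14 17 15))^7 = (2 8 7 10)(3 5 16)(12 13)(14 17 15)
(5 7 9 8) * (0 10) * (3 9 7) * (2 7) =(0 10)(2 7)(3 9 8 5) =[10, 1, 7, 9, 4, 3, 6, 2, 5, 8, 0]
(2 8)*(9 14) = (2 8)(9 14) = [0, 1, 8, 3, 4, 5, 6, 7, 2, 14, 10, 11, 12, 13, 9]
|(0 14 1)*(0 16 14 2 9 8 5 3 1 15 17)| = |(0 2 9 8 5 3 1 16 14 15 17)| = 11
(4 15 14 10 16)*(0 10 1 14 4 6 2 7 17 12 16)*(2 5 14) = (0 10)(1 2 7 17 12 16 6 5 14)(4 15) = [10, 2, 7, 3, 15, 14, 5, 17, 8, 9, 0, 11, 16, 13, 1, 4, 6, 12]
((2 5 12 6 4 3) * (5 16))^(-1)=(2 3 4 6 12 5 16)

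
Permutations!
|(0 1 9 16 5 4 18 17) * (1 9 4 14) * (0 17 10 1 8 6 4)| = |(0 9 16 5 14 8 6 4 18 10 1)| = 11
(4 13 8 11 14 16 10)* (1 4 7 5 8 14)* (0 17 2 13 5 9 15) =(0 17 2 13 14 16 10 7 9 15)(1 4 5 8 11) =[17, 4, 13, 3, 5, 8, 6, 9, 11, 15, 7, 1, 12, 14, 16, 0, 10, 2]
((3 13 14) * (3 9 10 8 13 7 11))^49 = (3 7 11)(8 10 9 14 13) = ((3 7 11)(8 13 14 9 10))^49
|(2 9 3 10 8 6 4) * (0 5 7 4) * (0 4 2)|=|(0 5 7 2 9 3 10 8 6 4)|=10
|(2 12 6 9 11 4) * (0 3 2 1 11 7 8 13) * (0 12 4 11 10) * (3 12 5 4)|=22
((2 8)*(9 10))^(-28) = (10)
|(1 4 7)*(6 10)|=6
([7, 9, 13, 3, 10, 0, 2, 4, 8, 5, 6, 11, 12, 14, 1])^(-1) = [5, 14, 6, 3, 7, 9, 10, 0, 8, 1, 4, 11, 12, 2, 13]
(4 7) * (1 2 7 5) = (1 2 7 4 5) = [0, 2, 7, 3, 5, 1, 6, 4]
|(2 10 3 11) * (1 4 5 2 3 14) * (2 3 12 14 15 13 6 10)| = 28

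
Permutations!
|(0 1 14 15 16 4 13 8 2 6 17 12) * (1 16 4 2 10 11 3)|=|(0 16 2 6 17 12)(1 14 15 4 13 8 10 11 3)|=18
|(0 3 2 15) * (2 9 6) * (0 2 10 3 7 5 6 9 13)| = |(0 7 5 6 10 3 13)(2 15)| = 14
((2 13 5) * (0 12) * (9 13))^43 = ((0 12)(2 9 13 5))^43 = (0 12)(2 5 13 9)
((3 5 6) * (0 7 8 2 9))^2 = (0 8 9 7 2)(3 6 5) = ((0 7 8 2 9)(3 5 6))^2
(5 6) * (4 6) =(4 6 5) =[0, 1, 2, 3, 6, 4, 5]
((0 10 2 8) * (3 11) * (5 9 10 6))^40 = (11)(0 2 9 6 8 10 5)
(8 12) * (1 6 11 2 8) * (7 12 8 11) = (1 6 7 12)(2 11) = [0, 6, 11, 3, 4, 5, 7, 12, 8, 9, 10, 2, 1]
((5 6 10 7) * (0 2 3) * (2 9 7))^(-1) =(0 3 2 10 6 5 7 9)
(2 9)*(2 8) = (2 9 8) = [0, 1, 9, 3, 4, 5, 6, 7, 2, 8]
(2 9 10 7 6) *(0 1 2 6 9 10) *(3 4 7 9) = [1, 2, 10, 4, 7, 5, 6, 3, 8, 0, 9] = (0 1 2 10 9)(3 4 7)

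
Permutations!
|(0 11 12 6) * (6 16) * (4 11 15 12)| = 10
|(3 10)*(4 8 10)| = |(3 4 8 10)| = 4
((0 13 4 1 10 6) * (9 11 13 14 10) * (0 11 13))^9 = (0 11 6 10 14)(1 9 13 4)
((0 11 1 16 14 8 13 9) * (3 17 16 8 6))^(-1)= ((0 11 1 8 13 9)(3 17 16 14 6))^(-1)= (0 9 13 8 1 11)(3 6 14 16 17)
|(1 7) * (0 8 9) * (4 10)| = 6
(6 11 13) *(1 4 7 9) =(1 4 7 9)(6 11 13) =[0, 4, 2, 3, 7, 5, 11, 9, 8, 1, 10, 13, 12, 6]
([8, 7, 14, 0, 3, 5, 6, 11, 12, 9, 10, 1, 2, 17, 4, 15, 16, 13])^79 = [12, 7, 4, 8, 0, 5, 6, 11, 2, 9, 10, 1, 14, 17, 3, 15, 16, 13]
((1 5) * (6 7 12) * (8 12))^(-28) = (12)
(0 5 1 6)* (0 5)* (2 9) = [0, 6, 9, 3, 4, 1, 5, 7, 8, 2] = (1 6 5)(2 9)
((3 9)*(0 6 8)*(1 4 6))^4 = ((0 1 4 6 8)(3 9))^4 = (9)(0 8 6 4 1)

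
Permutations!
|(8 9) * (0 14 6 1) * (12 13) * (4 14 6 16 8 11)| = |(0 6 1)(4 14 16 8 9 11)(12 13)| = 6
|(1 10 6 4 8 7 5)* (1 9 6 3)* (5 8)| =12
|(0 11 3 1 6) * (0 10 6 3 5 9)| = |(0 11 5 9)(1 3)(6 10)| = 4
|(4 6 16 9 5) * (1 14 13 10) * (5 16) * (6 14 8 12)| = 18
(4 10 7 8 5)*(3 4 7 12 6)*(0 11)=(0 11)(3 4 10 12 6)(5 7 8)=[11, 1, 2, 4, 10, 7, 3, 8, 5, 9, 12, 0, 6]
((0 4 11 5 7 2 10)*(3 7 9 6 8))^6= (0 8 4 3 11 7 5 2 9 10 6)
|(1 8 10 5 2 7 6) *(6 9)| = |(1 8 10 5 2 7 9 6)| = 8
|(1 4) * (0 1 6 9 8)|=6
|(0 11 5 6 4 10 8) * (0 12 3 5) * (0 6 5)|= 8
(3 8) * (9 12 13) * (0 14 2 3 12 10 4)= (0 14 2 3 8 12 13 9 10 4)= [14, 1, 3, 8, 0, 5, 6, 7, 12, 10, 4, 11, 13, 9, 2]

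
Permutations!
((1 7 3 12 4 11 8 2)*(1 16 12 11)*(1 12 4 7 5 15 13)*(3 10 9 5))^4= (1 2 7 15 11 4 9)(3 16 10 13 8 12 5)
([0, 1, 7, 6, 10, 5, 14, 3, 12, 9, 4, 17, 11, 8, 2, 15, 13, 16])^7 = [0, 1, 3, 14, 10, 5, 2, 6, 12, 9, 4, 17, 11, 8, 7, 15, 13, 16]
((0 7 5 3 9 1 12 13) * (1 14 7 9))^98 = (0 13 12 1 3 5 7 14 9)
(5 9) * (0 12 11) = (0 12 11)(5 9) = [12, 1, 2, 3, 4, 9, 6, 7, 8, 5, 10, 0, 11]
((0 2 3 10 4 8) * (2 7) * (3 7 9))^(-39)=((0 9 3 10 4 8)(2 7))^(-39)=(0 10)(2 7)(3 8)(4 9)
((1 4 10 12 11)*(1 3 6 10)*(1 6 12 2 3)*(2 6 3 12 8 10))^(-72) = ((1 4 3 8 10 6 2 12 11))^(-72) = (12)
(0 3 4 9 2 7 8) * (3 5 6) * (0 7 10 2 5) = (2 10)(3 4 9 5 6)(7 8) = [0, 1, 10, 4, 9, 6, 3, 8, 7, 5, 2]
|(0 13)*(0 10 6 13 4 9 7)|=12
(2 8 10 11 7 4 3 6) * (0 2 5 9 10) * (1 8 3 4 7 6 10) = (0 2 3 10 11 6 5 9 1 8) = [2, 8, 3, 10, 4, 9, 5, 7, 0, 1, 11, 6]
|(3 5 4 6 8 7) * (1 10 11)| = 6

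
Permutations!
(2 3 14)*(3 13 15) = (2 13 15 3 14) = [0, 1, 13, 14, 4, 5, 6, 7, 8, 9, 10, 11, 12, 15, 2, 3]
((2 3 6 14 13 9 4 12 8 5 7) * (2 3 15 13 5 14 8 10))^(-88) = ((2 15 13 9 4 12 10)(3 6 8 14 5 7))^(-88) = (2 9 10 13 12 15 4)(3 8 5)(6 14 7)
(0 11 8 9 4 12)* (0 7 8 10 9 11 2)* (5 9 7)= (0 2)(4 12 5 9)(7 8 11 10)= [2, 1, 0, 3, 12, 9, 6, 8, 11, 4, 7, 10, 5]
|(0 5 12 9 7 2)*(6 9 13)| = 8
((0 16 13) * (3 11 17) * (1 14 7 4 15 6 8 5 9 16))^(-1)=(0 13 16 9 5 8 6 15 4 7 14 1)(3 17 11)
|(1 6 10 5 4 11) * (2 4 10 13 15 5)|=9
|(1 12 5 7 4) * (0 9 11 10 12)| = 9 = |(0 9 11 10 12 5 7 4 1)|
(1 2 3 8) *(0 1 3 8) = [1, 2, 8, 0, 4, 5, 6, 7, 3] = (0 1 2 8 3)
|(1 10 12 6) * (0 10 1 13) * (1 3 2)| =15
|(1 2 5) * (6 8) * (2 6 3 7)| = |(1 6 8 3 7 2 5)| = 7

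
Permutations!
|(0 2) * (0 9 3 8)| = 5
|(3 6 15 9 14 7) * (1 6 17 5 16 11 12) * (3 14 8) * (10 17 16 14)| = 45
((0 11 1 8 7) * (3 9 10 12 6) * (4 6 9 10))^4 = ((0 11 1 8 7)(3 10 12 9 4 6))^4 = (0 7 8 1 11)(3 4 12)(6 9 10)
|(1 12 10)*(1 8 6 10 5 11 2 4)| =6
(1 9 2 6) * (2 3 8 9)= [0, 2, 6, 8, 4, 5, 1, 7, 9, 3]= (1 2 6)(3 8 9)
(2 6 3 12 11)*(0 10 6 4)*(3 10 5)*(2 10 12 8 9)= (0 5 3 8 9 2 4)(6 12 11 10)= [5, 1, 4, 8, 0, 3, 12, 7, 9, 2, 6, 10, 11]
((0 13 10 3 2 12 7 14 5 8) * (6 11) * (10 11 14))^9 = (0 11 14 8 13 6 5)(2 3 10 7 12)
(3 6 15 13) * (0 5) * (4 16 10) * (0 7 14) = (0 5 7 14)(3 6 15 13)(4 16 10) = [5, 1, 2, 6, 16, 7, 15, 14, 8, 9, 4, 11, 12, 3, 0, 13, 10]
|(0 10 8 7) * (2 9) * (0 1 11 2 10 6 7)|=9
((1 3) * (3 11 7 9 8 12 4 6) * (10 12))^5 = (1 10)(3 8)(4 7)(6 9)(11 12)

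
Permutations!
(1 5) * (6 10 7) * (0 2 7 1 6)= (0 2 7)(1 5 6 10)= [2, 5, 7, 3, 4, 6, 10, 0, 8, 9, 1]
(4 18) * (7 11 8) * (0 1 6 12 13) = [1, 6, 2, 3, 18, 5, 12, 11, 7, 9, 10, 8, 13, 0, 14, 15, 16, 17, 4] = (0 1 6 12 13)(4 18)(7 11 8)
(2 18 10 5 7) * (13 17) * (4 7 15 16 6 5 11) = [0, 1, 18, 3, 7, 15, 5, 2, 8, 9, 11, 4, 12, 17, 14, 16, 6, 13, 10] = (2 18 10 11 4 7)(5 15 16 6)(13 17)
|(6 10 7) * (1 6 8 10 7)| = |(1 6 7 8 10)| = 5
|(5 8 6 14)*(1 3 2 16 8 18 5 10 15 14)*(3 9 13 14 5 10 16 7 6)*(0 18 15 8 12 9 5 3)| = 140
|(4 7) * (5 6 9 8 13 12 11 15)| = |(4 7)(5 6 9 8 13 12 11 15)| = 8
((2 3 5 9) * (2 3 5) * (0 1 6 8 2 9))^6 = (9)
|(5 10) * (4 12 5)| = |(4 12 5 10)| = 4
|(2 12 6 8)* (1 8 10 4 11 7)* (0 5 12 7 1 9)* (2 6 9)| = |(0 5 12 9)(1 8 6 10 4 11)(2 7)| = 12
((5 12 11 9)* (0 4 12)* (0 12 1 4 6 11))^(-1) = ((0 6 11 9 5 12)(1 4))^(-1) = (0 12 5 9 11 6)(1 4)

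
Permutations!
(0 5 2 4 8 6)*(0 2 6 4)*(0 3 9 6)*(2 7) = (0 5)(2 3 9 6 7)(4 8) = [5, 1, 3, 9, 8, 0, 7, 2, 4, 6]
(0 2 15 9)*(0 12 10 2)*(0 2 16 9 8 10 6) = (0 2 15 8 10 16 9 12 6) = [2, 1, 15, 3, 4, 5, 0, 7, 10, 12, 16, 11, 6, 13, 14, 8, 9]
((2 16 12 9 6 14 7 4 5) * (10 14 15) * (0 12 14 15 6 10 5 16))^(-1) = ((0 12 9 10 15 5 2)(4 16 14 7))^(-1) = (0 2 5 15 10 9 12)(4 7 14 16)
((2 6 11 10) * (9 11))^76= (2 6 9 11 10)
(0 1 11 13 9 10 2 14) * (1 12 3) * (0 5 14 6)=(0 12 3 1 11 13 9 10 2 6)(5 14)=[12, 11, 6, 1, 4, 14, 0, 7, 8, 10, 2, 13, 3, 9, 5]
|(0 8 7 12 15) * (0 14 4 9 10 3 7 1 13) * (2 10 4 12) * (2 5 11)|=12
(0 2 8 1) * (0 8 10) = (0 2 10)(1 8) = [2, 8, 10, 3, 4, 5, 6, 7, 1, 9, 0]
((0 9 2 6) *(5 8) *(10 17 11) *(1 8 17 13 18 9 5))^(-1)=((0 5 17 11 10 13 18 9 2 6)(1 8))^(-1)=(0 6 2 9 18 13 10 11 17 5)(1 8)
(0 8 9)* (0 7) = (0 8 9 7) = [8, 1, 2, 3, 4, 5, 6, 0, 9, 7]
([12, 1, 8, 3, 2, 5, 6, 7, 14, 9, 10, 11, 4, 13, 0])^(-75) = [2, 1, 0, 3, 14, 5, 6, 7, 12, 9, 10, 11, 8, 13, 4]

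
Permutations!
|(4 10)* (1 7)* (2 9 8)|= 6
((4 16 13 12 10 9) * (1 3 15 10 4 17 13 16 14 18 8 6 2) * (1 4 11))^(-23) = (1 9 11 10 12 15 13 3 17)(2 4 14 18 8 6) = ((1 3 15 10 9 17 13 12 11)(2 4 14 18 8 6))^(-23)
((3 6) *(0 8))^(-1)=(0 8)(3 6)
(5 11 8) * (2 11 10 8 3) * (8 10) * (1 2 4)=(1 2 11 3 4)(5 8)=[0, 2, 11, 4, 1, 8, 6, 7, 5, 9, 10, 3]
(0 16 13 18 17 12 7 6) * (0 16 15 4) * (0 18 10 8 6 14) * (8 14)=(0 15 4 18 17 12 7 8 6 16 13 10 14)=[15, 1, 2, 3, 18, 5, 16, 8, 6, 9, 14, 11, 7, 10, 0, 4, 13, 12, 17]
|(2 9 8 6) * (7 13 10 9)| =7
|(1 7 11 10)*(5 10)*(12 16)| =10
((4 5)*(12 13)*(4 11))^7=((4 5 11)(12 13))^7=(4 5 11)(12 13)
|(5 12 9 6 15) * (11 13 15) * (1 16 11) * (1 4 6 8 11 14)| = 42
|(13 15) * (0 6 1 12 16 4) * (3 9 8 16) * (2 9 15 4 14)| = |(0 6 1 12 3 15 13 4)(2 9 8 16 14)| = 40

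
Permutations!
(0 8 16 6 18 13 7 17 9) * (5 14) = (0 8 16 6 18 13 7 17 9)(5 14) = [8, 1, 2, 3, 4, 14, 18, 17, 16, 0, 10, 11, 12, 7, 5, 15, 6, 9, 13]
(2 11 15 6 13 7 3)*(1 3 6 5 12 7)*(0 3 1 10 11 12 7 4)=[3, 1, 12, 2, 0, 7, 13, 6, 8, 9, 11, 15, 4, 10, 14, 5]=(0 3 2 12 4)(5 7 6 13 10 11 15)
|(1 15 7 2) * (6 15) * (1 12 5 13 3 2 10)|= |(1 6 15 7 10)(2 12 5 13 3)|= 5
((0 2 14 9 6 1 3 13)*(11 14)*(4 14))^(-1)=((0 2 11 4 14 9 6 1 3 13))^(-1)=(0 13 3 1 6 9 14 4 11 2)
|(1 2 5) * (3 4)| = |(1 2 5)(3 4)| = 6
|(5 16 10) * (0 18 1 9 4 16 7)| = |(0 18 1 9 4 16 10 5 7)| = 9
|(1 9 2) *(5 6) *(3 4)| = 6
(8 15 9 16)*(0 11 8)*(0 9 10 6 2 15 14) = [11, 1, 15, 3, 4, 5, 2, 7, 14, 16, 6, 8, 12, 13, 0, 10, 9] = (0 11 8 14)(2 15 10 6)(9 16)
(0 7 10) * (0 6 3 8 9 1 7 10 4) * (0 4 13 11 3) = (0 10 6)(1 7 13 11 3 8 9) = [10, 7, 2, 8, 4, 5, 0, 13, 9, 1, 6, 3, 12, 11]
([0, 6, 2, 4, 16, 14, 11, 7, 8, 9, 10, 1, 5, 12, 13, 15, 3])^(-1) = [0, 11, 2, 16, 3, 12, 1, 7, 8, 9, 10, 6, 13, 14, 5, 15, 4]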